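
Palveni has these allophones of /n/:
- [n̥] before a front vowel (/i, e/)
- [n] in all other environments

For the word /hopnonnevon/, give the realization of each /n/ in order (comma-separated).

[n], [n], [n̥], [n]

Occurrence 1 (position 4): no conditioning environment matches → elsewhere allophone [n].
Occurrence 2 (position 6): no conditioning environment matches → elsewhere allophone [n].
Occurrence 3 (position 7): before a front vowel (/i, e/) → [n̥].
Occurrence 4 (position 11): no conditioning environment matches → elsewhere allophone [n].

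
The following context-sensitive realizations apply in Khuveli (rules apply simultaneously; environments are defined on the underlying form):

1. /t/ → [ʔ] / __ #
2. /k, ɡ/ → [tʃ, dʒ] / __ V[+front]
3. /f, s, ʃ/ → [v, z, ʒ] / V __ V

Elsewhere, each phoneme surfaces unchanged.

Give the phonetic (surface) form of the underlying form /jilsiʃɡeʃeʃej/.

[jilsiʃdʒeʒeʒej]

/j/ stays [j].
/i/ (between /j/ and /l/): no rule targets it → [i].
/l/ (between /i/ and /s/): no rule targets it → [l].
/s/ (between /l/ and /i/): rule 3 targets it, but not between two vowels → unchanged [s].
/i/ (between /s/ and /ʃ/): no rule targets it → [i].
/ʃ/ (between /i/ and /ɡ/) is in the target of rule 3 but the environment (between two vowels) is not met → [ʃ].
/ɡ/ (between /ʃ/ and /e/) occurs before a front vowel → [dʒ] by rule 2.
/e/ — not in any rule's target class → [e].
/ʃ/ — between /e/ and /e/, between two vowels — surfaces as [ʒ] (rule 3).
/e/ stays [e].
/ʃ/ (between /e/ and /e/) occurs between two vowels → [ʒ] by rule 3.
/e/ — not in any rule's target class → [e].
/j/ — not in any rule's target class → [j].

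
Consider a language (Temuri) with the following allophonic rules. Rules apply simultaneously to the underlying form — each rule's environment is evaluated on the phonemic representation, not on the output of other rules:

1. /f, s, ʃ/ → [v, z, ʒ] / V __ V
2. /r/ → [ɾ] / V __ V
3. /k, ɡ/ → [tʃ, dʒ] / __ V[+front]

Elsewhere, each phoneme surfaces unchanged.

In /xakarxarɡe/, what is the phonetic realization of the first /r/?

[r]

/r/ (between /a/ and /x/): rule 2 targets it, but not between two vowels → unchanged [r].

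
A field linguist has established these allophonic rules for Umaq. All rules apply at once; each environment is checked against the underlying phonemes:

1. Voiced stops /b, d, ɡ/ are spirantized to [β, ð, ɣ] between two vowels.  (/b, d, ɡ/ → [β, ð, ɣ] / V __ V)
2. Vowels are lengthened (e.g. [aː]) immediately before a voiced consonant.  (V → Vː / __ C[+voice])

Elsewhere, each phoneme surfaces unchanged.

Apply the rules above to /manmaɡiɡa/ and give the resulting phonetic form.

/a/ — between /m/ and /n/, before a voiced consonant — surfaces as [aː] (rule 2).
Rule 2 applies to /a/ (between /m/ and /ɡ/: before a voiced consonant) → [aː].
/ɡ/ (between /a/ and /i/) occurs between two vowels → [ɣ] by rule 1.
/i/ — between /ɡ/ and /ɡ/, before a voiced consonant — surfaces as [iː] (rule 2).
/ɡ/ (between /i/ and /a/) occurs between two vowels → [ɣ] by rule 1.
/a/ (word-final) fails the environment for rule 2, so it stays [a].

[maːnmaːɣiːɣa]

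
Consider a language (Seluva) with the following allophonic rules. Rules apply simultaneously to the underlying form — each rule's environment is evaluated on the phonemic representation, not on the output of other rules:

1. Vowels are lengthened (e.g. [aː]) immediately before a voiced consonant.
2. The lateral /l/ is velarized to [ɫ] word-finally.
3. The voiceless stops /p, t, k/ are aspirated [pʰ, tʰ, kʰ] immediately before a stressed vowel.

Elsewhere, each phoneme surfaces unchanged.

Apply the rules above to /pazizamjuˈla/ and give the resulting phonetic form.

[paːziːzaːmjuːˈla]

/p/ (word-initial) fails the environment for rule 3, so it stays [p].
/a/ (between /p/ and /z/): before a voiced consonant, so rule 1 applies → [aː].
/z/ (between /a/ and /i/): no rule targets it → [z].
/i/ meets the environment for rule 1 (before a voiced consonant) → [iː].
/z/ stays [z].
/a/ (between /z/ and /m/) occurs before a voiced consonant → [aː] by rule 1.
/m/ (between /a/ and /j/) is unaffected → [m].
/j/ — not in any rule's target class → [j].
Rule 1 applies to /u/ (between /j/ and /l/: before a voiced consonant) → [uː].
/l/ (between /u/ and /a/): rule 2 targets it, but not word-finally → unchanged [l].
/a/ (word-final): rule 1 targets it, but not before a voiced consonant → unchanged [a].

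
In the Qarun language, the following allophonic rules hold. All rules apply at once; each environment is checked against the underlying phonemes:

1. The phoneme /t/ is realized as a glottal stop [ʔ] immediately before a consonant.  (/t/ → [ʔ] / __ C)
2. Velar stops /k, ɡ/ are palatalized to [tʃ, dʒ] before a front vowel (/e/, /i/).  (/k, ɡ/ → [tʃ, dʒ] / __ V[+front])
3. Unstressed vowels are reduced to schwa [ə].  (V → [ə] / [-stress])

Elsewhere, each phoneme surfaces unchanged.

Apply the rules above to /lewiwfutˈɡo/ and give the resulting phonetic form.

/l/ — not in any rule's target class → [l].
/e/ meets the environment for rule 3 (in an unstressed syllable) → [ə].
/w/ (between /e/ and /i/): no rule targets it → [w].
/i/ — between /w/ and /w/, in an unstressed syllable — surfaces as [ə] (rule 3).
/w/ — not in any rule's target class → [w].
/f/ (between /w/ and /u/): no rule targets it → [f].
Rule 3 applies to /u/ (between /f/ and /t/: in an unstressed syllable) → [ə].
/t/ (between /u/ and /ɡ/) occurs immediately before a consonant → [ʔ] by rule 1.
/ɡ/ (between /t/ and /o/): rule 2 targets it, but not before a front vowel → unchanged [ɡ].
/o/ (word-final) fails the environment for rule 3, so it stays [o].

[ləwəwfəʔˈɡo]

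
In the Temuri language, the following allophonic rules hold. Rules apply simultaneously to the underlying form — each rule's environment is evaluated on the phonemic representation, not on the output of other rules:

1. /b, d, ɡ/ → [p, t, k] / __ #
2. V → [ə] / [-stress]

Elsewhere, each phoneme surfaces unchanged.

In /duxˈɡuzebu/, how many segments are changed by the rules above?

Segments that undergo a rule: /u/ → [ə] (rule 2); /e/ → [ə] (rule 2); /u/ → [ə] (rule 2).
All other segments surface unchanged.

3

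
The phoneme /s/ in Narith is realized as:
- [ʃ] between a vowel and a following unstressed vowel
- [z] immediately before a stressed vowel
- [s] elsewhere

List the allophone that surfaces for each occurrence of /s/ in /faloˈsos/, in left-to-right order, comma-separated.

Occurrence 1 (position 5): immediately before a stressed vowel → [z].
Occurrence 2 (position 7): no conditioning environment matches → elsewhere allophone [s].

[z], [s]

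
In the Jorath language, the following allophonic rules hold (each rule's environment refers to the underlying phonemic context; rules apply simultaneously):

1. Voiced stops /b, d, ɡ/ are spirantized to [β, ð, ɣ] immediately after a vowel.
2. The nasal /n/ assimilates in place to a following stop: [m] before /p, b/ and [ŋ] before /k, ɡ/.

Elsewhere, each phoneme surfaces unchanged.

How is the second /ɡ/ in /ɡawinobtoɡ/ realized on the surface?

Rule 1 applies to /ɡ/ (word-final: immediately after a vowel) → [ɣ].

[ɣ]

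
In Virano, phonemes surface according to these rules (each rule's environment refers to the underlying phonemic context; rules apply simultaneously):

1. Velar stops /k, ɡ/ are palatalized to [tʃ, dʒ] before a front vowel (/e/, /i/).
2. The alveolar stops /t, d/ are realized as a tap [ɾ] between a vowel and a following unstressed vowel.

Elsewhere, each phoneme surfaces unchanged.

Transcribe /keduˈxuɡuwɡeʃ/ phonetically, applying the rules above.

/k/ (word-initial) occurs before a front vowel → [tʃ] by rule 1.
/e/ — not in any rule's target class → [e].
/d/ (between /e/ and /u/): between a vowel and a following unstressed vowel, so rule 2 applies → [ɾ].
/u/ (between /d/ and /x/) is unaffected → [u].
/x/ stays [x].
/u/ stays [u].
/ɡ/ (between /u/ and /u/): rule 1 targets it, but not before a front vowel → unchanged [ɡ].
/u/ — not in any rule's target class → [u].
/w/ — not in any rule's target class → [w].
/ɡ/ (between /w/ and /e/) occurs before a front vowel → [dʒ] by rule 1.
/e/ stays [e].
/ʃ/ stays [ʃ].

[tʃeɾuˈxuɡuwdʒeʃ]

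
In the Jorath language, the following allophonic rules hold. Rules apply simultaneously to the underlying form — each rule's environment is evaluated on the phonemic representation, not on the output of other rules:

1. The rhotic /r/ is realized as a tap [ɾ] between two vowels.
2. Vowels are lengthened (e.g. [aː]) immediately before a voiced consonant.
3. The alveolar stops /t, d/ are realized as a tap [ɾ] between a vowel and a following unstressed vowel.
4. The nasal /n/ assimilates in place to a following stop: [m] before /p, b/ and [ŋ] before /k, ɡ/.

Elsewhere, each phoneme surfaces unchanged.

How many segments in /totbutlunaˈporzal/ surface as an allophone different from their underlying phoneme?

3

Segments that undergo a rule: /u/ → [uː] (rule 2); /o/ → [oː] (rule 2); /a/ → [aː] (rule 2).
All other segments surface unchanged.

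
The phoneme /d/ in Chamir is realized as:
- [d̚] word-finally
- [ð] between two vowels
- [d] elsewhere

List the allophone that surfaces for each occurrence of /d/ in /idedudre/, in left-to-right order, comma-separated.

Occurrence 1 (position 2): between two vowels → [ð].
Occurrence 2 (position 4): between two vowels → [ð].
Occurrence 3 (position 6): no conditioning environment matches → elsewhere allophone [d].

[ð], [ð], [d]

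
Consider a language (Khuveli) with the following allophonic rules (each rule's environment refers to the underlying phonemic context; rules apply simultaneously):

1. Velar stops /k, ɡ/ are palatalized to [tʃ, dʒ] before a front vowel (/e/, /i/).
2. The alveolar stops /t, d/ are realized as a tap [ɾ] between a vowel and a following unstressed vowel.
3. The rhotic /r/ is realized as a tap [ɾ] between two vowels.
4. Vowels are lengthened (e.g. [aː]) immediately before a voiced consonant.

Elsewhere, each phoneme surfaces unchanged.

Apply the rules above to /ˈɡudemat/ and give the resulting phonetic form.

[ˈɡuːɾeːmat]

/ɡ/ — word-initial; rule 1 does not apply here → [ɡ].
/u/ meets the environment for rule 4 (before a voiced consonant) → [uː].
/d/ meets the environment for rule 2 (between a vowel and a following unstressed vowel) → [ɾ].
/e/ (between /d/ and /m/): before a voiced consonant, so rule 4 applies → [eː].
/a/ (between /m/ and /t/): rule 4 targets it, but not before a voiced consonant → unchanged [a].
/t/ (word-final): rule 2 targets it, but not between a vowel and a following unstressed vowel → unchanged [t].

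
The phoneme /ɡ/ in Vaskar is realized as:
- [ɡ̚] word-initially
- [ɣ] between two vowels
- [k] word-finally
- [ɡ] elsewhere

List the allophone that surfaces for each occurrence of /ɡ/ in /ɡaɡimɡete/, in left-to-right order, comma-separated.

[ɡ̚], [ɣ], [ɡ]

Occurrence 1 (position 1): word-initially → [ɡ̚].
Occurrence 2 (position 3): between two vowels → [ɣ].
Occurrence 3 (position 6): no conditioning environment matches → elsewhere allophone [ɡ].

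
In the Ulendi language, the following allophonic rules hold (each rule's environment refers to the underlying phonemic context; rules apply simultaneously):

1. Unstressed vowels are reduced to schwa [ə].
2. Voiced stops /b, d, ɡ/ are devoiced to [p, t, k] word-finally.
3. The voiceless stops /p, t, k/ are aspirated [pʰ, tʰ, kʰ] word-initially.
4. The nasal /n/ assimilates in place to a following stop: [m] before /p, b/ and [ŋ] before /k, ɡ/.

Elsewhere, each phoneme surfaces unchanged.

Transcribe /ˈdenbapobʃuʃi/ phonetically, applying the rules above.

/d/ — word-initial; rule 2 does not apply here → [d].
/e/ (between /d/ and /n/) fails the environment for rule 1, so it stays [e].
Rule 4 applies to /n/ (between /e/ and /b/: before a labial or velar stop) → [m].
/b/ (between /n/ and /a/): rule 2 targets it, but not word-finally → unchanged [b].
Rule 1 applies to /a/ (between /b/ and /p/: in an unstressed syllable) → [ə].
/p/ (between /a/ and /o/) fails the environment for rule 3, so it stays [p].
/o/ (between /p/ and /b/): in an unstressed syllable, so rule 1 applies → [ə].
/b/ (between /o/ and /ʃ/): rule 2 targets it, but not word-finally → unchanged [b].
/ʃ/ (between /b/ and /u/) is unaffected → [ʃ].
Rule 1 applies to /u/ (between /ʃ/ and /ʃ/: in an unstressed syllable) → [ə].
/ʃ/ (between /u/ and /i/) is unaffected → [ʃ].
/i/ — word-final, in an unstressed syllable — surfaces as [ə] (rule 1).

[ˈdembəpəbʃəʃə]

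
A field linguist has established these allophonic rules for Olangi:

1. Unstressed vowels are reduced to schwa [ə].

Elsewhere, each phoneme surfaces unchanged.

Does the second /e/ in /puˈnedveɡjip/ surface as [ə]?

Yes

/e/ (between /v/ and /ɡ/) occurs in an unstressed syllable → [ə] by rule 1.
The actual realization is [ə], which matches [ə].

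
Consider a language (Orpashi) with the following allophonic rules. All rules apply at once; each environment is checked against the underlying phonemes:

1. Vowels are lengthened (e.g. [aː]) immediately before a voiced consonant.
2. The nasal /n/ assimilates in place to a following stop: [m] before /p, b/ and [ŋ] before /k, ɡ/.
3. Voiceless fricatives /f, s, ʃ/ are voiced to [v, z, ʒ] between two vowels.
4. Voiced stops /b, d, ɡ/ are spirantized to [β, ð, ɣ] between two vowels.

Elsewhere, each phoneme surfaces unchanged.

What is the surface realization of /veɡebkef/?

/e/ — between /v/ and /ɡ/, before a voiced consonant — surfaces as [eː] (rule 1).
Rule 4 applies to /ɡ/ (between /e/ and /e/: between two vowels) → [ɣ].
/e/ meets the environment for rule 1 (before a voiced consonant) → [eː].
/b/ (between /e/ and /k/) is in the target of rule 4 but the environment (between two vowels) is not met → [b].
/e/ (between /k/ and /f/) fails the environment for rule 1, so it stays [e].
/f/ (word-final) is in the target of rule 3 but the environment (between two vowels) is not met → [f].

[veːɣeːbkef]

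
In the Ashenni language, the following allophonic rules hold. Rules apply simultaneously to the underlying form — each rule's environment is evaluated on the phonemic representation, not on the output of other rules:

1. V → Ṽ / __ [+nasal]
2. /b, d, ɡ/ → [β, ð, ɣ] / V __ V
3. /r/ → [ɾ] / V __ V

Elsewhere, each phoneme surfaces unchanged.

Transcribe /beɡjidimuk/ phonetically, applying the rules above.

/b/ (word-initial) is in the target of rule 2 but the environment (between two vowels) is not met → [b].
/e/ (between /b/ and /ɡ/): rule 1 targets it, but not before a nasal consonant → unchanged [e].
/ɡ/ (between /e/ and /j/) is in the target of rule 2 but the environment (between two vowels) is not met → [ɡ].
/j/ stays [j].
/i/ — between /j/ and /d/; rule 1 does not apply here → [i].
/d/ meets the environment for rule 2 (between two vowels) → [ð].
/i/ (between /d/ and /m/): before a nasal consonant, so rule 1 applies → [ĩ].
/m/ stays [m].
/u/ (between /m/ and /k/): rule 1 targets it, but not before a nasal consonant → unchanged [u].
/k/ (word-final) is unaffected → [k].

[beɡjiðĩmuk]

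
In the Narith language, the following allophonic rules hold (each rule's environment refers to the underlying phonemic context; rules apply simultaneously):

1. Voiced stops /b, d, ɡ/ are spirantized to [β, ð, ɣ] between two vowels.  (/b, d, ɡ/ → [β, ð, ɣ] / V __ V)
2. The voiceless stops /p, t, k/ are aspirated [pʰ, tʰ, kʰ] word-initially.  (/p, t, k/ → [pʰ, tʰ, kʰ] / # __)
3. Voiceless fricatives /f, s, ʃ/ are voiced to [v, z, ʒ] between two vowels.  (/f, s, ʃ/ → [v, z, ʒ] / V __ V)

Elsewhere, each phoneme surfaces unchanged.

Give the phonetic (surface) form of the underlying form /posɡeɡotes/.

/p/ (word-initial) occurs word-initially → [pʰ] by rule 2.
/o/ stays [o].
/s/ (between /o/ and /ɡ/) fails the environment for rule 3, so it stays [s].
/ɡ/ — between /s/ and /e/; rule 1 does not apply here → [ɡ].
/e/ (between /ɡ/ and /ɡ/): no rule targets it → [e].
Rule 1 applies to /ɡ/ (between /e/ and /o/: between two vowels) → [ɣ].
/o/ — not in any rule's target class → [o].
/t/ (between /o/ and /e/) is in the target of rule 2 but the environment (word-initially) is not met → [t].
/e/ stays [e].
/s/ (word-final) is in the target of rule 3 but the environment (between two vowels) is not met → [s].

[pʰosɡeɣotes]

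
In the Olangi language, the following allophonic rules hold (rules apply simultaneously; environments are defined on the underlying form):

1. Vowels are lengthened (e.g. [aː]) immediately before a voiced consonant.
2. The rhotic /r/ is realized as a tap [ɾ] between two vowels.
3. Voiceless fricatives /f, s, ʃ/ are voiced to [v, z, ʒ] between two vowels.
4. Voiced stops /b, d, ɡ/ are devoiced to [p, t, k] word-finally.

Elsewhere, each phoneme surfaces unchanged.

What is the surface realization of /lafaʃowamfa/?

[lavaʒoːwaːmfa]

/a/ (between /l/ and /f/) fails the environment for rule 1, so it stays [a].
/f/ — between /a/ and /a/, between two vowels — surfaces as [v] (rule 3).
/a/ — between /f/ and /ʃ/; rule 1 does not apply here → [a].
/ʃ/ (between /a/ and /o/): between two vowels, so rule 3 applies → [ʒ].
/o/ (between /ʃ/ and /w/): before a voiced consonant, so rule 1 applies → [oː].
/a/ (between /w/ and /m/) occurs before a voiced consonant → [aː] by rule 1.
/f/ (between /m/ and /a/) fails the environment for rule 3, so it stays [f].
/a/ (word-final) fails the environment for rule 1, so it stays [a].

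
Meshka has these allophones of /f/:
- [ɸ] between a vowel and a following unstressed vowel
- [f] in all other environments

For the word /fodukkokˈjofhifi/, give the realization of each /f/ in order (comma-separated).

Occurrence 1 (position 1): no conditioning environment matches → elsewhere allophone [f].
Occurrence 2 (position 11): no conditioning environment matches → elsewhere allophone [f].
Occurrence 3 (position 14): between a vowel and a following unstressed vowel → [ɸ].

[f], [f], [ɸ]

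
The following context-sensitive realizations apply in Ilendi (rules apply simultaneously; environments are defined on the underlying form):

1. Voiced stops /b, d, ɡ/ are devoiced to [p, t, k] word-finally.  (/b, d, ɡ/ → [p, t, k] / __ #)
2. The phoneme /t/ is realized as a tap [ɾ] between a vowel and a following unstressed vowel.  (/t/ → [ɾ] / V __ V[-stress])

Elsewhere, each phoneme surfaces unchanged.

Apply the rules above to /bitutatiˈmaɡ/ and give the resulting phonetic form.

/b/ (word-initial) fails the environment for rule 1, so it stays [b].
Rule 2 applies to /t/ (between /i/ and /u/: between a vowel and a following unstressed vowel) → [ɾ].
/t/ — between /u/ and /a/, between a vowel and a following unstressed vowel — surfaces as [ɾ] (rule 2).
/t/ — between /a/ and /i/, between a vowel and a following unstressed vowel — surfaces as [ɾ] (rule 2).
Rule 1 applies to /ɡ/ (word-final: word-finally) → [k].

[biɾuɾaɾiˈmak]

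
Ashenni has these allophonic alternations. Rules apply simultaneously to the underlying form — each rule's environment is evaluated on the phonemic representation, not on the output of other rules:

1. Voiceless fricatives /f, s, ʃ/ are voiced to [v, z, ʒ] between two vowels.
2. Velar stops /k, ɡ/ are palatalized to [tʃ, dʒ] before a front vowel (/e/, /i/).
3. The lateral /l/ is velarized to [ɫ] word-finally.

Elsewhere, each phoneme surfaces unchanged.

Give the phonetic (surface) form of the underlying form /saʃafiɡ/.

[saʒaviɡ]

/s/ (word-initial) is in the target of rule 1 but the environment (between two vowels) is not met → [s].
/a/ — not in any rule's target class → [a].
/ʃ/ — between /a/ and /a/, between two vowels — surfaces as [ʒ] (rule 1).
/a/ — not in any rule's target class → [a].
Rule 1 applies to /f/ (between /a/ and /i/: between two vowels) → [v].
/i/ — not in any rule's target class → [i].
/ɡ/ (word-final): rule 2 targets it, but not before a front vowel → unchanged [ɡ].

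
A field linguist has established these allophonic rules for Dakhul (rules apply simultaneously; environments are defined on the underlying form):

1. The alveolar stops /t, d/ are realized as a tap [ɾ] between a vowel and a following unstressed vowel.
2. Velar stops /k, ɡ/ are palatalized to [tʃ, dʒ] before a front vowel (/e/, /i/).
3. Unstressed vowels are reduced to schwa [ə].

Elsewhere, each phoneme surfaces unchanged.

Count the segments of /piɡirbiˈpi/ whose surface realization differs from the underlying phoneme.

4

Segments that undergo a rule: /i/ → [ə] (rule 3); /ɡ/ → [dʒ] (rule 2); /i/ → [ə] (rule 3); /i/ → [ə] (rule 3).
All other segments surface unchanged.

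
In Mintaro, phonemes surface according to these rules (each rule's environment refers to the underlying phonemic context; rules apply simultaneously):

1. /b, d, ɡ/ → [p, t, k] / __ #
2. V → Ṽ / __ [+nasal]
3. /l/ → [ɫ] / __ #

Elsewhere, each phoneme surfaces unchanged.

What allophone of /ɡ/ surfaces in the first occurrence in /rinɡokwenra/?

[ɡ]

/ɡ/ (between /n/ and /o/): rule 1 targets it, but not word-finally → unchanged [ɡ].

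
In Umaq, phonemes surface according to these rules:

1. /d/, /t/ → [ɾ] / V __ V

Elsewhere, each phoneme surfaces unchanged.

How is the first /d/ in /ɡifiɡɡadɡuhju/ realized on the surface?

/d/ (between /a/ and /ɡ/): rule 1 targets it, but not between two vowels → unchanged [d].

[d]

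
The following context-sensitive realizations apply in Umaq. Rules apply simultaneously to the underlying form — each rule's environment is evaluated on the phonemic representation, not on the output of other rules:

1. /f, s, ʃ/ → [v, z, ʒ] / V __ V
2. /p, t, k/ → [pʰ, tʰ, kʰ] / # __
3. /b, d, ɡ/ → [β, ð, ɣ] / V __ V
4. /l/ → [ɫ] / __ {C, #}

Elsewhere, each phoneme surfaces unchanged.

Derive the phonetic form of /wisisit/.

/w/ — not in any rule's target class → [w].
/i/ (between /w/ and /s/) is unaffected → [i].
/s/ (between /i/ and /i/) occurs between two vowels → [z] by rule 1.
/i/ — not in any rule's target class → [i].
Rule 1 applies to /s/ (between /i/ and /i/: between two vowels) → [z].
/i/ stays [i].
/t/ (word-final): rule 2 targets it, but not word-initially → unchanged [t].

[wizizit]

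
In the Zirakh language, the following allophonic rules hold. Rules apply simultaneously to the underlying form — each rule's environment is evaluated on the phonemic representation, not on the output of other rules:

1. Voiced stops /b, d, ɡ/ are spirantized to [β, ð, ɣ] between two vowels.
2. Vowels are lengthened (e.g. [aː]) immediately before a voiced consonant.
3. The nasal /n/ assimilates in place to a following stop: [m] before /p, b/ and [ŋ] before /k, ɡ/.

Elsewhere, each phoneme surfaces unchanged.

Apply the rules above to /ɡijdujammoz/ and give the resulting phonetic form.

[ɡiːjduːjaːmmoːz]

/ɡ/ (word-initial): rule 1 targets it, but not between two vowels → unchanged [ɡ].
/i/ (between /ɡ/ and /j/) occurs before a voiced consonant → [iː] by rule 2.
/j/ (between /i/ and /d/) is unaffected → [j].
/d/ (between /j/ and /u/) is in the target of rule 1 but the environment (between two vowels) is not met → [d].
/u/ — between /d/ and /j/, before a voiced consonant — surfaces as [uː] (rule 2).
/j/ (between /u/ and /a/) is unaffected → [j].
/a/ meets the environment for rule 2 (before a voiced consonant) → [aː].
/m/ stays [m].
/m/ — not in any rule's target class → [m].
/o/ (between /m/ and /z/): before a voiced consonant, so rule 2 applies → [oː].
/z/ — not in any rule's target class → [z].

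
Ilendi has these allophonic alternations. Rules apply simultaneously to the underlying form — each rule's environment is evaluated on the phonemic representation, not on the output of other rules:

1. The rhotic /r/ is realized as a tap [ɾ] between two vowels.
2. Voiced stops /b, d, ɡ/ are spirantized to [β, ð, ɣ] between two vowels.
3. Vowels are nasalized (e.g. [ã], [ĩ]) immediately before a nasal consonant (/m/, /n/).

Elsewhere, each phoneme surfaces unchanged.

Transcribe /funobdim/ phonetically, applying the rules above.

[fũnobdĩm]

/f/ stays [f].
Rule 3 applies to /u/ (between /f/ and /n/: before a nasal consonant) → [ũ].
/n/ — not in any rule's target class → [n].
/o/ (between /n/ and /b/) is in the target of rule 3 but the environment (before a nasal consonant) is not met → [o].
/b/ (between /o/ and /d/) is in the target of rule 2 but the environment (between two vowels) is not met → [b].
/d/ (between /b/ and /i/) is in the target of rule 2 but the environment (between two vowels) is not met → [d].
/i/ (between /d/ and /m/) occurs before a nasal consonant → [ĩ] by rule 3.
/m/ (word-final) is unaffected → [m].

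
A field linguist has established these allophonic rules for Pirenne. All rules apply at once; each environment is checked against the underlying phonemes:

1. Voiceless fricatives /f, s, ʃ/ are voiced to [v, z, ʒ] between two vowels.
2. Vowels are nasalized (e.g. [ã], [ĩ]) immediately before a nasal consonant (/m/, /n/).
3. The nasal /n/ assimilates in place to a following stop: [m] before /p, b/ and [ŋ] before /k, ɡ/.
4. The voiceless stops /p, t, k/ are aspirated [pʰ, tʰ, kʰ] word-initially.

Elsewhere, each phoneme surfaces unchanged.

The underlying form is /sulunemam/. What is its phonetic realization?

[sulũnẽmãm]

/s/ (word-initial) fails the environment for rule 1, so it stays [s].
/u/ (between /s/ and /l/) is in the target of rule 2 but the environment (before a nasal consonant) is not met → [u].
/u/ (between /l/ and /n/) occurs before a nasal consonant → [ũ] by rule 2.
/n/ — between /u/ and /e/; rule 3 does not apply here → [n].
/e/ (between /n/ and /m/) occurs before a nasal consonant → [ẽ] by rule 2.
/a/ — between /m/ and /m/, before a nasal consonant — surfaces as [ã] (rule 2).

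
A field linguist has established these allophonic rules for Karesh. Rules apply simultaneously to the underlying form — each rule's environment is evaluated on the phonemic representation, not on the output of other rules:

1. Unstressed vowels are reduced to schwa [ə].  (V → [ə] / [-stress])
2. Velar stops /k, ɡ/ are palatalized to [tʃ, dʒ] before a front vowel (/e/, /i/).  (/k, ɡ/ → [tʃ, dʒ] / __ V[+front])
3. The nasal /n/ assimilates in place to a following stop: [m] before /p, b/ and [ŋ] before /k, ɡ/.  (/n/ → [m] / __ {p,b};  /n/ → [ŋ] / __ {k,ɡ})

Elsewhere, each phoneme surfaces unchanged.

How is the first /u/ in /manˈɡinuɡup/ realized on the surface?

Rule 1 applies to /u/ (between /n/ and /ɡ/: in an unstressed syllable) → [ə].

[ə]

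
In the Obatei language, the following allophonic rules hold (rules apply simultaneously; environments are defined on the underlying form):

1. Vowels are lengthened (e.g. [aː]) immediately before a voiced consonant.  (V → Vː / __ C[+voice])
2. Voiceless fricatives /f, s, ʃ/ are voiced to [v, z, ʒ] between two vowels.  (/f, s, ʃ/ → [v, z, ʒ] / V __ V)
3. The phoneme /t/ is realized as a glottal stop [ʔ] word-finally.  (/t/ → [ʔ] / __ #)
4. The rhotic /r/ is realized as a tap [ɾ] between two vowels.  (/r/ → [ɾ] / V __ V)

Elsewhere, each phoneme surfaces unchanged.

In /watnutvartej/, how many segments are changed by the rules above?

Segments that undergo a rule: /a/ → [aː] (rule 1); /e/ → [eː] (rule 1).
All other segments surface unchanged.

2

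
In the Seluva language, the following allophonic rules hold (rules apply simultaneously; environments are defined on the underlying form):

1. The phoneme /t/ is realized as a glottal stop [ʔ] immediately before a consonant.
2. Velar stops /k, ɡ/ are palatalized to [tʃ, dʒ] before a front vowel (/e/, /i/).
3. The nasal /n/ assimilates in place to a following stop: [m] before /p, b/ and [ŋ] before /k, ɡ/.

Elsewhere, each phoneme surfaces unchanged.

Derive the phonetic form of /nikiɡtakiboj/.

[nitʃiɡtatʃiboj]

/n/ (word-initial): rule 3 targets it, but not before a labial or velar stop → unchanged [n].
/i/ (between /n/ and /k/) is unaffected → [i].
/k/ — between /i/ and /i/, before a front vowel — surfaces as [tʃ] (rule 2).
/i/ — not in any rule's target class → [i].
/ɡ/ (between /i/ and /t/) is in the target of rule 2 but the environment (before a front vowel) is not met → [ɡ].
/t/ (between /ɡ/ and /a/) fails the environment for rule 1, so it stays [t].
/a/ (between /t/ and /k/) is unaffected → [a].
/k/ (between /a/ and /i/): before a front vowel, so rule 2 applies → [tʃ].
/i/ — not in any rule's target class → [i].
/b/ — not in any rule's target class → [b].
/o/ (between /b/ and /j/): no rule targets it → [o].
/j/ (word-final) is unaffected → [j].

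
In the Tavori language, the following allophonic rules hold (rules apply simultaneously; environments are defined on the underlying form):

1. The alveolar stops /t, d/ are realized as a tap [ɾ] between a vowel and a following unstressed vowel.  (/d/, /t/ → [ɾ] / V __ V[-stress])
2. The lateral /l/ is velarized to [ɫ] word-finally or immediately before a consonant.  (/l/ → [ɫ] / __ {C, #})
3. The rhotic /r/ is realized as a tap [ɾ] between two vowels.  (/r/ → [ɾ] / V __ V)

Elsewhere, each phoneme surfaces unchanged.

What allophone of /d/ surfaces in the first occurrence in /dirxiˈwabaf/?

[d]

/d/ — word-initial; rule 1 does not apply here → [d].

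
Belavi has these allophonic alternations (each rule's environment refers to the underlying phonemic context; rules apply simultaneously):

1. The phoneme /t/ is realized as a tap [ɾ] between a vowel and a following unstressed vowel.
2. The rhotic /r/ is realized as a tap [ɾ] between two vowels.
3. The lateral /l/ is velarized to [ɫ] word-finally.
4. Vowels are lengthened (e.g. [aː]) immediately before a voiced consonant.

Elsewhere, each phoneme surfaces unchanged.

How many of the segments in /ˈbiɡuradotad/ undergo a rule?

Segments that undergo a rule: /i/ → [iː] (rule 4); /u/ → [uː] (rule 4); /r/ → [ɾ] (rule 2); /a/ → [aː] (rule 4); /t/ → [ɾ] (rule 1); /a/ → [aː] (rule 4).
All other segments surface unchanged.

6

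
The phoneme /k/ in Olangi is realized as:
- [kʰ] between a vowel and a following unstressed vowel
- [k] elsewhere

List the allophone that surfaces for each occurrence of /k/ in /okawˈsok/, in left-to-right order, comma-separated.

[kʰ], [k]

Occurrence 1 (position 2): between a vowel and a following unstressed vowel → [kʰ].
Occurrence 2 (position 7): no conditioning environment matches → elsewhere allophone [k].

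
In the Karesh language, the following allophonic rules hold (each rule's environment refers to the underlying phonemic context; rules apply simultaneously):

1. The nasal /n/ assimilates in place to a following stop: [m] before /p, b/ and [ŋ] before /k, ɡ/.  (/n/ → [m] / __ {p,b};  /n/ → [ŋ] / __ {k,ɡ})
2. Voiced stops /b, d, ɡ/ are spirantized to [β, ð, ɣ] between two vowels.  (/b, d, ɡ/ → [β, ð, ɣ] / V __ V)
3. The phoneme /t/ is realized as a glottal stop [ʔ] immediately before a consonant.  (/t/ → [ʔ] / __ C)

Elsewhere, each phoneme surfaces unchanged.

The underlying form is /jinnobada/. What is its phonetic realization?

[jinnoβaða]

/j/ stays [j].
/i/ (between /j/ and /n/): no rule targets it → [i].
/n/ (between /i/ and /n/) is in the target of rule 1 but the environment (before a labial or velar stop) is not met → [n].
/n/ (between /n/ and /o/) is in the target of rule 1 but the environment (before a labial or velar stop) is not met → [n].
/o/ (between /n/ and /b/) is unaffected → [o].
Rule 2 applies to /b/ (between /o/ and /a/: between two vowels) → [β].
/a/ stays [a].
/d/ — between /a/ and /a/, between two vowels — surfaces as [ð] (rule 2).
/a/ stays [a].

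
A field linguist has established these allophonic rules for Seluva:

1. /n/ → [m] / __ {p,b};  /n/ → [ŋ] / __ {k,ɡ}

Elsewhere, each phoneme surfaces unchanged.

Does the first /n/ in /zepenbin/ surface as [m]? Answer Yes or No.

/n/ (between /e/ and /b/) occurs before a labial or velar stop → [m] by rule 1.
The actual realization is [m], which matches [m].

Yes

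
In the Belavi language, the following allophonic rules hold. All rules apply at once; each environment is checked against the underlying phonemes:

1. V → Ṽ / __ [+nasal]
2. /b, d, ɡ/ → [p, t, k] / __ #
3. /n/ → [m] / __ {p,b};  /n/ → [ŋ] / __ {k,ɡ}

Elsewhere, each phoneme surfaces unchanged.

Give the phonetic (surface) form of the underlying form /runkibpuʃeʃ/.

/r/ (word-initial): no rule targets it → [r].
/u/ (between /r/ and /n/): before a nasal consonant, so rule 1 applies → [ũ].
/n/ — between /u/ and /k/, before a labial or velar stop — surfaces as [ŋ] (rule 3).
/k/ (between /n/ and /i/) is unaffected → [k].
/i/ (between /k/ and /b/) fails the environment for rule 1, so it stays [i].
/b/ (between /i/ and /p/) is in the target of rule 2 but the environment (word-finally) is not met → [b].
/p/ — not in any rule's target class → [p].
/u/ (between /p/ and /ʃ/) is in the target of rule 1 but the environment (before a nasal consonant) is not met → [u].
/ʃ/ — not in any rule's target class → [ʃ].
/e/ (between /ʃ/ and /ʃ/) fails the environment for rule 1, so it stays [e].
/ʃ/ stays [ʃ].

[rũŋkibpuʃeʃ]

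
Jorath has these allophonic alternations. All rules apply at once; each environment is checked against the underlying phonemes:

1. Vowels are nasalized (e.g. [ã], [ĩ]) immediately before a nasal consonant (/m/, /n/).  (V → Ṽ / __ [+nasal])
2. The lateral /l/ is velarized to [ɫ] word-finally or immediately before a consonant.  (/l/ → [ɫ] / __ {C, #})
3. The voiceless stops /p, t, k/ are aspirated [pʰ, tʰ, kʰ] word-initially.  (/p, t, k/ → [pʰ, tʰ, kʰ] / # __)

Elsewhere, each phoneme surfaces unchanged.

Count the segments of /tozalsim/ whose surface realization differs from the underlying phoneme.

3

Segments that undergo a rule: /t/ → [tʰ] (rule 3); /l/ → [ɫ] (rule 2); /i/ → [ĩ] (rule 1).
All other segments surface unchanged.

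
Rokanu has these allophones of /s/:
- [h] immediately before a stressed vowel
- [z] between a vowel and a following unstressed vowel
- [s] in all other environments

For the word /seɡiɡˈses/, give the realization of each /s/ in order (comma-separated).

Occurrence 1 (position 1): no conditioning environment matches → elsewhere allophone [s].
Occurrence 2 (position 6): immediately before a stressed vowel → [h].
Occurrence 3 (position 8): no conditioning environment matches → elsewhere allophone [s].

[s], [h], [s]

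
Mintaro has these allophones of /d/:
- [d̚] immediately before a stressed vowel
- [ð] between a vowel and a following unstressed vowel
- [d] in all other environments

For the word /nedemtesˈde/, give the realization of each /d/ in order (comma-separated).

[ð], [d̚]

Occurrence 1 (position 3): between a vowel and a following unstressed vowel → [ð].
Occurrence 2 (position 9): immediately before a stressed vowel → [d̚].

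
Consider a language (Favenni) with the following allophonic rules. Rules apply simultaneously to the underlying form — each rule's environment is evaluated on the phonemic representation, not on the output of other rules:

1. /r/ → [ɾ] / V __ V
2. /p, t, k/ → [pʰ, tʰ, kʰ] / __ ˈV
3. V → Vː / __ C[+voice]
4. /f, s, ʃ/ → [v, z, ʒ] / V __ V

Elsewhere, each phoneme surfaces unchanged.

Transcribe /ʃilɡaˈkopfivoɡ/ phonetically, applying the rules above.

[ʃiːlɡaˈkʰopfiːvoːɡ]

/ʃ/ (word-initial): rule 4 targets it, but not between two vowels → unchanged [ʃ].
/i/ meets the environment for rule 3 (before a voiced consonant) → [iː].
/l/ (between /i/ and /ɡ/): no rule targets it → [l].
/ɡ/ stays [ɡ].
/a/ (between /ɡ/ and /k/): rule 3 targets it, but not before a voiced consonant → unchanged [a].
/k/ meets the environment for rule 2 (immediately before a stressed vowel) → [kʰ].
/o/ (between /k/ and /p/) is in the target of rule 3 but the environment (before a voiced consonant) is not met → [o].
/p/ (between /o/ and /f/) is in the target of rule 2 but the environment (immediately before a stressed vowel) is not met → [p].
/f/ — between /p/ and /i/; rule 4 does not apply here → [f].
/i/ (between /f/ and /v/) occurs before a voiced consonant → [iː] by rule 3.
/v/ stays [v].
/o/ (between /v/ and /ɡ/): before a voiced consonant, so rule 3 applies → [oː].
/ɡ/ — not in any rule's target class → [ɡ].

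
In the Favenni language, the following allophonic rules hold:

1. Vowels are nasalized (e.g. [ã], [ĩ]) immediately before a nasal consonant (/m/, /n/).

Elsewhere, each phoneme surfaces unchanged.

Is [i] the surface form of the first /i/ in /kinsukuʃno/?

/i/ — between /k/ and /n/, before a nasal consonant — surfaces as [ĩ] (rule 1).
The actual realization is [ĩ], not [i].

No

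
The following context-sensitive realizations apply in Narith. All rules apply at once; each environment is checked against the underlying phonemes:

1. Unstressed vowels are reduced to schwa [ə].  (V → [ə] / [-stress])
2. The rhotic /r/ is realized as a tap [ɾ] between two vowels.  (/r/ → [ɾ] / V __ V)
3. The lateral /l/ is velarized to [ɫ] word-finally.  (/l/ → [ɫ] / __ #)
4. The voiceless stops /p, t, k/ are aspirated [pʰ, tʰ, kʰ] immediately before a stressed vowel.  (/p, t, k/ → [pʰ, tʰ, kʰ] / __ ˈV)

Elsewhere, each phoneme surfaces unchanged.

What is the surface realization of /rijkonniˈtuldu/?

[rəjkənnəˈtʰuldə]

/r/ (word-initial): rule 2 targets it, but not between two vowels → unchanged [r].
/i/ (between /r/ and /j/) occurs in an unstressed syllable → [ə] by rule 1.
/j/ stays [j].
/k/ (between /j/ and /o/) fails the environment for rule 4, so it stays [k].
/o/ (between /k/ and /n/): in an unstressed syllable, so rule 1 applies → [ə].
/n/ (between /o/ and /n/) is unaffected → [n].
/n/ — not in any rule's target class → [n].
/i/ (between /n/ and /t/): in an unstressed syllable, so rule 1 applies → [ə].
/t/ (between /i/ and /u/): immediately before a stressed vowel, so rule 4 applies → [tʰ].
/u/ (between /t/ and /l/): rule 1 targets it, but not in an unstressed syllable → unchanged [u].
/l/ (between /u/ and /d/) fails the environment for rule 3, so it stays [l].
/d/ (between /l/ and /u/): no rule targets it → [d].
/u/ meets the environment for rule 1 (in an unstressed syllable) → [ə].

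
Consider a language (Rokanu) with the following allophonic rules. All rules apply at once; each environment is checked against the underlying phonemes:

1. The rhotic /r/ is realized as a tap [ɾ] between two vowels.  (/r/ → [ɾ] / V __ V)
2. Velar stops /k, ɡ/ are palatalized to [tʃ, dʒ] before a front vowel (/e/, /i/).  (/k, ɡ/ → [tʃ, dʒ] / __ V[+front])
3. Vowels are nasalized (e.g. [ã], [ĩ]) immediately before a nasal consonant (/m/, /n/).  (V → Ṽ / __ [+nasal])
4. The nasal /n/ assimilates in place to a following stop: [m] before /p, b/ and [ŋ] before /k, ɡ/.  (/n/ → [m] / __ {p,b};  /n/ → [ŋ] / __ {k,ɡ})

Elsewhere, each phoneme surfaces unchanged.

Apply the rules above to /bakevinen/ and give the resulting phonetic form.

/b/ — not in any rule's target class → [b].
/a/ (between /b/ and /k/): rule 3 targets it, but not before a nasal consonant → unchanged [a].
/k/ (between /a/ and /e/) occurs before a front vowel → [tʃ] by rule 2.
/e/ (between /k/ and /v/) is in the target of rule 3 but the environment (before a nasal consonant) is not met → [e].
/v/ stays [v].
Rule 3 applies to /i/ (between /v/ and /n/: before a nasal consonant) → [ĩ].
/n/ (between /i/ and /e/): rule 4 targets it, but not before a labial or velar stop → unchanged [n].
Rule 3 applies to /e/ (between /n/ and /n/: before a nasal consonant) → [ẽ].
/n/ (word-final): rule 4 targets it, but not before a labial or velar stop → unchanged [n].

[batʃevĩnẽn]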